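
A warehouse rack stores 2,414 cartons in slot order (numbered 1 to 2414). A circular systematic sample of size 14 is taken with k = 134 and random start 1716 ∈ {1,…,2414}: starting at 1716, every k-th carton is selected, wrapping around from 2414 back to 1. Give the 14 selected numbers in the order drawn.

1716, 1850, 1984, 2118, 2252, 2386, 106, 240, 374, 508, 642, 776, 910, 1044

Selection 1: 1716
Selection 2: 1716 + 134 = 1850
Selection 3: 1850 + 134 = 1984
Selection 4: 1984 + 134 = 2118
Selection 5: 2118 + 134 = 2252
Selection 6: 2252 + 134 = 2386
Selection 7: 2386 + 134 = 2520 → 2520 − 2414 = 106
Selection 8: 106 + 134 = 240
Selection 9: 240 + 134 = 374
Selection 10: 374 + 134 = 508
Selection 11: 508 + 134 = 642
Selection 12: 642 + 134 = 776
Selection 13: 776 + 134 = 910
Selection 14: 910 + 134 = 1044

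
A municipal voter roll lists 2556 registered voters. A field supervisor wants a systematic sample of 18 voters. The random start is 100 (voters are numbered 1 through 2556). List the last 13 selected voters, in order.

810, 952, 1094, 1236, 1378, 1520, 1662, 1804, 1946, 2088, 2230, 2372, 2514

k = N/n = 2556/18 = 142
6th selection = 100 + 5×142 = 810
7th: 810 + 142 = 952
8th: 952 + 142 = 1094
9th: 1094 + 142 = 1236
10th: 1236 + 142 = 1378
11th: 1378 + 142 = 1520
12th: 1520 + 142 = 1662
13th: 1662 + 142 = 1804
14th: 1804 + 142 = 1946
15th: 1946 + 142 = 2088
16th: 2088 + 142 = 2230
17th: 2230 + 142 = 2372
18th: 2372 + 142 = 2514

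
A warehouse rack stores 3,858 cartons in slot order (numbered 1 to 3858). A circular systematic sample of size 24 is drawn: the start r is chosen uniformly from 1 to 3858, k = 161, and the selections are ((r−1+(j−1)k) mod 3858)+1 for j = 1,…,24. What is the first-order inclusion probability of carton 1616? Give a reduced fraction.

4/643

For each position j, as r ranges over 1…3858 the j-th selection hits every carton exactly once, so carton 1616 is selected for exactly 24 of the 3858 starts.
Inclusion probability = 24/3858 = 4/643.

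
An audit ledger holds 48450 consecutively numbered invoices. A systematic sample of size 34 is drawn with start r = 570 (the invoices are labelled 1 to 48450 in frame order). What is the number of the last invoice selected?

47595

k = 48450/34 = 1425
34th selection = r + (34−1)·k = 570 + 33×1425 = 570 + 47025 = 47595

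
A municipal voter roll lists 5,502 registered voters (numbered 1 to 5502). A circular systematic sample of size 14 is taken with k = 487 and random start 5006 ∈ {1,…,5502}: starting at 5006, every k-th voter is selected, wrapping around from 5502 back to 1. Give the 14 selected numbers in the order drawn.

5006, 5493, 478, 965, 1452, 1939, 2426, 2913, 3400, 3887, 4374, 4861, 5348, 333

Selection 1: 5006
Selection 2: 5006 + 487 = 5493
Selection 3: 5493 + 487 = 5980 → 5980 − 5502 = 478
Selection 4: 478 + 487 = 965
Selection 5: 965 + 487 = 1452
Selection 6: 1452 + 487 = 1939
Selection 7: 1939 + 487 = 2426
Selection 8: 2426 + 487 = 2913
Selection 9: 2913 + 487 = 3400
Selection 10: 3400 + 487 = 3887
Selection 11: 3887 + 487 = 4374
Selection 12: 4374 + 487 = 4861
Selection 13: 4861 + 487 = 5348
Selection 14: 5348 + 487 = 5835 → 5835 − 5502 = 333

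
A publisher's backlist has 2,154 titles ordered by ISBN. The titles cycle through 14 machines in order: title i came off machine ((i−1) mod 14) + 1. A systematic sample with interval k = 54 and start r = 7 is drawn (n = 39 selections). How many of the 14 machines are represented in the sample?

Consecutive selections differ by k = 54, so their machine numbers differ by 54 mod 14 = 12.
gcd(54, 14) = 2, so the sample visits 14/2 = 7 distinct residues mod 14.
Start 7 is machine 7; the machines hit are 1, 3, 5, 7, 9, 11, 13.

7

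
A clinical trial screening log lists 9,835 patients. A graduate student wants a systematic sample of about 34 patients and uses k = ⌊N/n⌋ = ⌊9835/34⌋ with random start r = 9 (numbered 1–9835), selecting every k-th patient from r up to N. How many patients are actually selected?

35

k = ⌊9835/34⌋ = 289
Achieved size = ⌊(9835 − 9)/289⌋ + 1 = ⌊9826/289⌋ + 1 = 34 + 1 = 35
(last selection: 9 + 34×289 = 9835 ≤ 9835; next would be 10124 > 9835)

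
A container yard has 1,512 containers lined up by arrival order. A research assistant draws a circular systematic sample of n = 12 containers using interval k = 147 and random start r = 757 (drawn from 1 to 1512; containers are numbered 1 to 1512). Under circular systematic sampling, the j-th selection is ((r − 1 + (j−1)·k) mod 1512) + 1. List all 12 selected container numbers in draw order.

Selection 1: 757
Selection 2: 757 + 147 = 904
Selection 3: 904 + 147 = 1051
Selection 4: 1051 + 147 = 1198
Selection 5: 1198 + 147 = 1345
Selection 6: 1345 + 147 = 1492
Selection 7: 1492 + 147 = 1639 → 1639 − 1512 = 127
Selection 8: 127 + 147 = 274
Selection 9: 274 + 147 = 421
Selection 10: 421 + 147 = 568
Selection 11: 568 + 147 = 715
Selection 12: 715 + 147 = 862

757, 904, 1051, 1198, 1345, 1492, 127, 274, 421, 568, 715, 862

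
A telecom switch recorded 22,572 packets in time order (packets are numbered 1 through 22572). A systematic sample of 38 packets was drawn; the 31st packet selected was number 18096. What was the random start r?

276

k = 22572/38 = 594
r = 18096 − (31−1)×594 = 18096 − 17820 = 276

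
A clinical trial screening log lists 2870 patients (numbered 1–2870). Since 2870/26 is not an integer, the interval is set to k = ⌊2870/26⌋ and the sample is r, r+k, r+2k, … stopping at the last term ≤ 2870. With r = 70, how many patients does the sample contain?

26

k = ⌊2870/26⌋ = 110
Achieved size = ⌊(2870 − 70)/110⌋ + 1 = ⌊2800/110⌋ + 1 = 25 + 1 = 26
(last selection: 70 + 25×110 = 2820 ≤ 2870; next would be 2930 > 2870)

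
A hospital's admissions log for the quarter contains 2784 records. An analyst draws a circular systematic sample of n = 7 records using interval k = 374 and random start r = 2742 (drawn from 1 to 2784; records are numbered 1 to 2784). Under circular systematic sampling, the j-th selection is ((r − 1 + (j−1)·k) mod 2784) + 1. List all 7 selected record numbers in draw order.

Selection 1: 2742
Selection 2: 2742 + 374 = 3116 → 3116 − 2784 = 332
Selection 3: 332 + 374 = 706
Selection 4: 706 + 374 = 1080
Selection 5: 1080 + 374 = 1454
Selection 6: 1454 + 374 = 1828
Selection 7: 1828 + 374 = 2202

2742, 332, 706, 1080, 1454, 1828, 2202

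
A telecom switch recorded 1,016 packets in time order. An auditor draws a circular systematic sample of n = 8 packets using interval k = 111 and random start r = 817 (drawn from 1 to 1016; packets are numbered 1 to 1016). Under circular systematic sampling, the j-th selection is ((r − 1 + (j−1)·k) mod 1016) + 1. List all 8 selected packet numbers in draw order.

Selection 1: 817
Selection 2: 817 + 111 = 928
Selection 3: 928 + 111 = 1039 → 1039 − 1016 = 23
Selection 4: 23 + 111 = 134
Selection 5: 134 + 111 = 245
Selection 6: 245 + 111 = 356
Selection 7: 356 + 111 = 467
Selection 8: 467 + 111 = 578

817, 928, 23, 134, 245, 356, 467, 578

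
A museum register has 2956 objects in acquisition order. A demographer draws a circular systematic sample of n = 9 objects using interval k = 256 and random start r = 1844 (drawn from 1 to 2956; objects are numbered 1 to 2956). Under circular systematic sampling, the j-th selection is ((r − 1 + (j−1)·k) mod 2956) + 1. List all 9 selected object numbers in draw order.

Selection 1: 1844
Selection 2: 1844 + 256 = 2100
Selection 3: 2100 + 256 = 2356
Selection 4: 2356 + 256 = 2612
Selection 5: 2612 + 256 = 2868
Selection 6: 2868 + 256 = 3124 → 3124 − 2956 = 168
Selection 7: 168 + 256 = 424
Selection 8: 424 + 256 = 680
Selection 9: 680 + 256 = 936

1844, 2100, 2356, 2612, 2868, 168, 424, 680, 936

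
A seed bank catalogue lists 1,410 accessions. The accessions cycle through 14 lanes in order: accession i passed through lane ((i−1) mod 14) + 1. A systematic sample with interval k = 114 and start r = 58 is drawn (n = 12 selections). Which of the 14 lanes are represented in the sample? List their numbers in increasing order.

2, 4, 6, 8, 10, 12, 14

Consecutive selections differ by k = 114, so their lane numbers differ by 114 mod 14 = 2.
gcd(114, 14) = 2, so the sample visits 14/2 = 7 distinct residues mod 14.
Start 58 is lane 2; the lanes hit are 2, 4, 6, 8, 10, 12, 14.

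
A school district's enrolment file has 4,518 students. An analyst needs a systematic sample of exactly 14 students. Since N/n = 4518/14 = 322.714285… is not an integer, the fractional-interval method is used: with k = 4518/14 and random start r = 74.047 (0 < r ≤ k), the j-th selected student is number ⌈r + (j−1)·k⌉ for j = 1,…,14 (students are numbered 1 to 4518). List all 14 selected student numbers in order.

75, 397, 720, 1043, 1365, 1688, 2011, 2334, 2656, 2979, 3302, 3624, 3947, 4270

j=1: r + 0k = 74.047 → ⌈·⌉ = 75
j=2: r + 1k = 396.761285… → ⌈·⌉ = 397
j=3: r + 2k = 719.475571… → ⌈·⌉ = 720
j=4: r + 3k = 1042.189857… → ⌈·⌉ = 1043
j=5: r + 4k = 1364.904142… → ⌈·⌉ = 1365
j=6: r + 5k = 1687.618428… → ⌈·⌉ = 1688
j=7: r + 6k = 2010.332714… → ⌈·⌉ = 2011
j=8: r + 7k = 2333.047 → ⌈·⌉ = 2334
j=9: r + 8k = 2655.761285… → ⌈·⌉ = 2656
j=10: r + 9k = 2978.475571… → ⌈·⌉ = 2979
j=11: r + 10k = 3301.189857… → ⌈·⌉ = 3302
j=12: r + 11k = 3623.904142… → ⌈·⌉ = 3624
j=13: r + 12k = 3946.618428… → ⌈·⌉ = 3947
j=14: r + 13k = 4269.332714… → ⌈·⌉ = 4270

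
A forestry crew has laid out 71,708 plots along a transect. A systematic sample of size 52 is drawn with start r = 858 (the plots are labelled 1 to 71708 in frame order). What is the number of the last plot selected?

71187

k = 71708/52 = 1379
52nd selection = r + (52−1)·k = 858 + 51×1379 = 858 + 70329 = 71187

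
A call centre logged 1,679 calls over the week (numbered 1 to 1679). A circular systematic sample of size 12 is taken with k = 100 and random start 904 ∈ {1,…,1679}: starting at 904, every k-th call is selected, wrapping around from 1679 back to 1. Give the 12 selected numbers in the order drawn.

Selection 1: 904
Selection 2: 904 + 100 = 1004
Selection 3: 1004 + 100 = 1104
Selection 4: 1104 + 100 = 1204
Selection 5: 1204 + 100 = 1304
Selection 6: 1304 + 100 = 1404
Selection 7: 1404 + 100 = 1504
Selection 8: 1504 + 100 = 1604
Selection 9: 1604 + 100 = 1704 → 1704 − 1679 = 25
Selection 10: 25 + 100 = 125
Selection 11: 125 + 100 = 225
Selection 12: 225 + 100 = 325

904, 1004, 1104, 1204, 1304, 1404, 1504, 1604, 25, 125, 225, 325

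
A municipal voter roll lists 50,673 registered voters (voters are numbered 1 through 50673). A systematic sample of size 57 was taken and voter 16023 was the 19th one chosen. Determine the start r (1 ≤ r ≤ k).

21

k = 50673/57 = 889
r = 16023 − (19−1)×889 = 16023 − 16002 = 21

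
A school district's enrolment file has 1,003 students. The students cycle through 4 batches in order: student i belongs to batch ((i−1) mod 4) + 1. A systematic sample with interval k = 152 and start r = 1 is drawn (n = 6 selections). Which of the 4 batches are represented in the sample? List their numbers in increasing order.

1

Consecutive selections differ by k = 152, so their batch numbers differ by 152 mod 4 = 0.
gcd(152, 4) = 4, so the sample visits 4/4 = 1 distinct residues mod 4.
Start 1 is batch 1; the batches hit are 1.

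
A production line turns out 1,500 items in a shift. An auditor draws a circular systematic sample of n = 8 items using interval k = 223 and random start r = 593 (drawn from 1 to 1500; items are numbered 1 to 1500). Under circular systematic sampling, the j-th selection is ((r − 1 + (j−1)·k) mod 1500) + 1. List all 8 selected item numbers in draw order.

Selection 1: 593
Selection 2: 593 + 223 = 816
Selection 3: 816 + 223 = 1039
Selection 4: 1039 + 223 = 1262
Selection 5: 1262 + 223 = 1485
Selection 6: 1485 + 223 = 1708 → 1708 − 1500 = 208
Selection 7: 208 + 223 = 431
Selection 8: 431 + 223 = 654

593, 816, 1039, 1262, 1485, 208, 431, 654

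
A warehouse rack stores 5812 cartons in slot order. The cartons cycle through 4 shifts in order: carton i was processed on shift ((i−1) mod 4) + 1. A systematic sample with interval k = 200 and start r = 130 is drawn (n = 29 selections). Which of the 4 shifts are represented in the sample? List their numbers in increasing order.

2

Consecutive selections differ by k = 200, so their shift numbers differ by 200 mod 4 = 0.
gcd(200, 4) = 4, so the sample visits 4/4 = 1 distinct residues mod 4.
Start 130 is shift 2; the shifts hit are 2.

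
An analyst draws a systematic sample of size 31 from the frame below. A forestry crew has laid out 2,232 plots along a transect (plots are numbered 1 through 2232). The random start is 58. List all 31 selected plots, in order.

58, 130, 202, 274, 346, 418, 490, 562, 634, 706, 778, 850, 922, 994, 1066, 1138, 1210, 1282, 1354, 1426, 1498, 1570, 1642, 1714, 1786, 1858, 1930, 2002, 2074, 2146, 2218

k = N/n = 2232/31 = 72
plot 1: 58
plot 2: 58 + 72 = 130
plot 3: 130 + 72 = 202
plot 4: 202 + 72 = 274
plot 5: 274 + 72 = 346
plot 6: 346 + 72 = 418
plot 7: 418 + 72 = 490
plot 8: 490 + 72 = 562
plot 9: 562 + 72 = 634
plot 10: 634 + 72 = 706
plot 11: 706 + 72 = 778
plot 12: 778 + 72 = 850
plot 13: 850 + 72 = 922
plot 14: 922 + 72 = 994
plot 15: 994 + 72 = 1066
plot 16: 1066 + 72 = 1138
plot 17: 1138 + 72 = 1210
plot 18: 1210 + 72 = 1282
plot 19: 1282 + 72 = 1354
plot 20: 1354 + 72 = 1426
plot 21: 1426 + 72 = 1498
plot 22: 1498 + 72 = 1570
plot 23: 1570 + 72 = 1642
plot 24: 1642 + 72 = 1714
plot 25: 1714 + 72 = 1786
plot 26: 1786 + 72 = 1858
plot 27: 1858 + 72 = 1930
plot 28: 1930 + 72 = 2002
plot 29: 2002 + 72 = 2074
plot 30: 2074 + 72 = 2146
plot 31: 2146 + 72 = 2218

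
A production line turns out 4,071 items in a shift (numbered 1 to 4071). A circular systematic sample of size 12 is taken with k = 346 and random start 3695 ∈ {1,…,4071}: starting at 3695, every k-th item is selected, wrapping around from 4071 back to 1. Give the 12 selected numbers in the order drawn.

Selection 1: 3695
Selection 2: 3695 + 346 = 4041
Selection 3: 4041 + 346 = 4387 → 4387 − 4071 = 316
Selection 4: 316 + 346 = 662
Selection 5: 662 + 346 = 1008
Selection 6: 1008 + 346 = 1354
Selection 7: 1354 + 346 = 1700
Selection 8: 1700 + 346 = 2046
Selection 9: 2046 + 346 = 2392
Selection 10: 2392 + 346 = 2738
Selection 11: 2738 + 346 = 3084
Selection 12: 3084 + 346 = 3430

3695, 4041, 316, 662, 1008, 1354, 1700, 2046, 2392, 2738, 3084, 3430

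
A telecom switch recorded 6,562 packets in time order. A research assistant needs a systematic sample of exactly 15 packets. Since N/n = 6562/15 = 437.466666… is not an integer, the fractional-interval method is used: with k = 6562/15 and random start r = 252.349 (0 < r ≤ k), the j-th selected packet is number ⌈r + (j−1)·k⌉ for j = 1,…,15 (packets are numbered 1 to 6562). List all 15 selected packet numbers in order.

253, 690, 1128, 1565, 2003, 2440, 2878, 3315, 3753, 4190, 4628, 5065, 5502, 5940, 6377

j=1: r + 0k = 252.349 → ⌈·⌉ = 253
j=2: r + 1k = 689.815666… → ⌈·⌉ = 690
j=3: r + 2k = 1127.282333… → ⌈·⌉ = 1128
j=4: r + 3k = 1564.749 → ⌈·⌉ = 1565
j=5: r + 4k = 2002.215666… → ⌈·⌉ = 2003
j=6: r + 5k = 2439.682333… → ⌈·⌉ = 2440
j=7: r + 6k = 2877.149 → ⌈·⌉ = 2878
j=8: r + 7k = 3314.615666… → ⌈·⌉ = 3315
j=9: r + 8k = 3752.082333… → ⌈·⌉ = 3753
j=10: r + 9k = 4189.549 → ⌈·⌉ = 4190
j=11: r + 10k = 4627.015666… → ⌈·⌉ = 4628
j=12: r + 11k = 5064.482333… → ⌈·⌉ = 5065
j=13: r + 12k = 5501.949 → ⌈·⌉ = 5502
j=14: r + 13k = 5939.415666… → ⌈·⌉ = 5940
j=15: r + 14k = 6376.882333… → ⌈·⌉ = 6377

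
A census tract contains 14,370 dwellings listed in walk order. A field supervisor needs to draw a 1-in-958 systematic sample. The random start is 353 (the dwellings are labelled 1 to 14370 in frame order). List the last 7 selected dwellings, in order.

8017, 8975, 9933, 10891, 11849, 12807, 13765

9th selection = 353 + 8×958 = 8017
10th: 8017 + 958 = 8975
11th: 8975 + 958 = 9933
12th: 9933 + 958 = 10891
13th: 10891 + 958 = 11849
14th: 11849 + 958 = 12807
15th: 12807 + 958 = 13765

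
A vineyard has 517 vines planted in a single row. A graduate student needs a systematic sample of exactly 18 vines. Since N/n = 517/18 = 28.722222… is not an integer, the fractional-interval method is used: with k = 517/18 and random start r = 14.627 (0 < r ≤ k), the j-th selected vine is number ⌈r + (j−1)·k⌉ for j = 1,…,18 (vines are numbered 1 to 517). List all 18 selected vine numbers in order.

15, 44, 73, 101, 130, 159, 187, 216, 245, 274, 302, 331, 360, 389, 417, 446, 475, 503

j=1: r + 0k = 14.627 → ⌈·⌉ = 15
j=2: r + 1k = 43.349222… → ⌈·⌉ = 44
j=3: r + 2k = 72.071444… → ⌈·⌉ = 73
j=4: r + 3k = 100.793666… → ⌈·⌉ = 101
j=5: r + 4k = 129.515888… → ⌈·⌉ = 130
j=6: r + 5k = 158.238111… → ⌈·⌉ = 159
j=7: r + 6k = 186.960333… → ⌈·⌉ = 187
j=8: r + 7k = 215.682555… → ⌈·⌉ = 216
j=9: r + 8k = 244.404777… → ⌈·⌉ = 245
j=10: r + 9k = 273.127 → ⌈·⌉ = 274
j=11: r + 10k = 301.849222… → ⌈·⌉ = 302
j=12: r + 11k = 330.571444… → ⌈·⌉ = 331
j=13: r + 12k = 359.293666… → ⌈·⌉ = 360
j=14: r + 13k = 388.015888… → ⌈·⌉ = 389
j=15: r + 14k = 416.738111… → ⌈·⌉ = 417
j=16: r + 15k = 445.460333… → ⌈·⌉ = 446
j=17: r + 16k = 474.182555… → ⌈·⌉ = 475
j=18: r + 17k = 502.904777… → ⌈·⌉ = 503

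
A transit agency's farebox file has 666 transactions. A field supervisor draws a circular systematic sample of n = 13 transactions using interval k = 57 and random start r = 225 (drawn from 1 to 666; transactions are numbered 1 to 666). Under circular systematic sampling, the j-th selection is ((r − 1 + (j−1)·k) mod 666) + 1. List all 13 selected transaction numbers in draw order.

225, 282, 339, 396, 453, 510, 567, 624, 15, 72, 129, 186, 243

Selection 1: 225
Selection 2: 225 + 57 = 282
Selection 3: 282 + 57 = 339
Selection 4: 339 + 57 = 396
Selection 5: 396 + 57 = 453
Selection 6: 453 + 57 = 510
Selection 7: 510 + 57 = 567
Selection 8: 567 + 57 = 624
Selection 9: 624 + 57 = 681 → 681 − 666 = 15
Selection 10: 15 + 57 = 72
Selection 11: 72 + 57 = 129
Selection 12: 129 + 57 = 186
Selection 13: 186 + 57 = 243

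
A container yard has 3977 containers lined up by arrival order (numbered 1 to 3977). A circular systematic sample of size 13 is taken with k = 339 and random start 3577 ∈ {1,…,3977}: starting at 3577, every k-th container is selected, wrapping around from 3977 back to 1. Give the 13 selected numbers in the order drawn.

Selection 1: 3577
Selection 2: 3577 + 339 = 3916
Selection 3: 3916 + 339 = 4255 → 4255 − 3977 = 278
Selection 4: 278 + 339 = 617
Selection 5: 617 + 339 = 956
Selection 6: 956 + 339 = 1295
Selection 7: 1295 + 339 = 1634
Selection 8: 1634 + 339 = 1973
Selection 9: 1973 + 339 = 2312
Selection 10: 2312 + 339 = 2651
Selection 11: 2651 + 339 = 2990
Selection 12: 2990 + 339 = 3329
Selection 13: 3329 + 339 = 3668

3577, 3916, 278, 617, 956, 1295, 1634, 1973, 2312, 2651, 2990, 3329, 3668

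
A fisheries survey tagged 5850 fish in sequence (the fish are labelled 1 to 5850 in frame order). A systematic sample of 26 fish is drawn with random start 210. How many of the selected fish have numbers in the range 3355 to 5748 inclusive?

11

k = 5850/26 = 225
First selection ≥ 3355: 210 + ⌈(3355−210)/225⌉·225 = 210 + 14×225 = 3360
Last selection ≤ 5748: 210 + ⌊(5748−210)/225⌋·225 = 210 + 24×225 = 5610
Count = 24 − 14 + 1 = 11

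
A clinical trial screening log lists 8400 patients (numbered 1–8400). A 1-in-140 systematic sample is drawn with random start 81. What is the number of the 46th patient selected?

k = 140
46th selection = r + (46−1)·k = 81 + 45×140 = 81 + 6300 = 6381

6381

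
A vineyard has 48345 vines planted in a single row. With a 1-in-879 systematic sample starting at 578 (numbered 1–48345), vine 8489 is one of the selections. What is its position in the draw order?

10

k = 879
position = (8489 − 578)/879 + 1 = 7911/879 + 1 = 9 + 1 = 10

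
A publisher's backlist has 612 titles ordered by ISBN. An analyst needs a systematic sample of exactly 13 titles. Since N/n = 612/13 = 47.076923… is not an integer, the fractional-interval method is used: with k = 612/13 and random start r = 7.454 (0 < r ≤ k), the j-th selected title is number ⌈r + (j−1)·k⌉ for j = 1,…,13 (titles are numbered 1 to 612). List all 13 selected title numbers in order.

8, 55, 102, 149, 196, 243, 290, 337, 385, 432, 479, 526, 573

j=1: r + 0k = 7.454 → ⌈·⌉ = 8
j=2: r + 1k = 54.530923… → ⌈·⌉ = 55
j=3: r + 2k = 101.607846… → ⌈·⌉ = 102
j=4: r + 3k = 148.684769… → ⌈·⌉ = 149
j=5: r + 4k = 195.761692… → ⌈·⌉ = 196
j=6: r + 5k = 242.838615… → ⌈·⌉ = 243
j=7: r + 6k = 289.915538… → ⌈·⌉ = 290
j=8: r + 7k = 336.992461… → ⌈·⌉ = 337
j=9: r + 8k = 384.069384… → ⌈·⌉ = 385
j=10: r + 9k = 431.146307… → ⌈·⌉ = 432
j=11: r + 10k = 478.223230… → ⌈·⌉ = 479
j=12: r + 11k = 525.300153… → ⌈·⌉ = 526
j=13: r + 12k = 572.377076… → ⌈·⌉ = 573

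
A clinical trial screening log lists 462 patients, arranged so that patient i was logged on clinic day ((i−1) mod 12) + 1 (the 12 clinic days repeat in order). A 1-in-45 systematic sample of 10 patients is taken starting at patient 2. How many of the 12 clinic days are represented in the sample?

Consecutive selections differ by k = 45, so their clinic day numbers differ by 45 mod 12 = 9.
gcd(45, 12) = 3, so the sample visits 12/3 = 4 distinct residues mod 12.
Start 2 is clinic day 2; the clinic days hit are 2, 5, 8, 11.

4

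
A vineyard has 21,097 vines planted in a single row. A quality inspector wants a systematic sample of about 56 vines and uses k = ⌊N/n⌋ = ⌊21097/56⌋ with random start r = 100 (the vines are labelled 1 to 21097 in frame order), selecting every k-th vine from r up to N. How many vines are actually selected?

k = ⌊21097/56⌋ = 376
Achieved size = ⌊(21097 − 100)/376⌋ + 1 = ⌊20997/376⌋ + 1 = 55 + 1 = 56
(last selection: 100 + 55×376 = 20780 ≤ 21097; next would be 21156 > 21097)

56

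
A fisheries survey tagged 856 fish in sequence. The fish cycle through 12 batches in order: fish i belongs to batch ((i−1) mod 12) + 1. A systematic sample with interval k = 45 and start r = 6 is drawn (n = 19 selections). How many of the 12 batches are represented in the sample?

4

Consecutive selections differ by k = 45, so their batch numbers differ by 45 mod 12 = 9.
gcd(45, 12) = 3, so the sample visits 12/3 = 4 distinct residues mod 12.
Start 6 is batch 6; the batches hit are 3, 6, 9, 12.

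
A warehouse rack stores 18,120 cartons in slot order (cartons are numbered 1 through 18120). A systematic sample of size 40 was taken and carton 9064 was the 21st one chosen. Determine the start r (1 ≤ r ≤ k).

4

k = 18120/40 = 453
r = 9064 − (21−1)×453 = 9064 − 9060 = 4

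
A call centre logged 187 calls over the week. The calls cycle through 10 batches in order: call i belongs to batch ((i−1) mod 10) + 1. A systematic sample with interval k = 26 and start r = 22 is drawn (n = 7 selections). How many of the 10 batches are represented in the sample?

Consecutive selections differ by k = 26, so their batch numbers differ by 26 mod 10 = 6.
gcd(26, 10) = 2, so the sample visits 10/2 = 5 distinct residues mod 10.
Start 22 is batch 2; the batches hit are 2, 4, 6, 8, 10.

5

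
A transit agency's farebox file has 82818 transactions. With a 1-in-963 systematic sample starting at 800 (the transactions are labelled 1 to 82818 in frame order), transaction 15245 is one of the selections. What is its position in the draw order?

16

k = 963
position = (15245 − 800)/963 + 1 = 14445/963 + 1 = 15 + 1 = 16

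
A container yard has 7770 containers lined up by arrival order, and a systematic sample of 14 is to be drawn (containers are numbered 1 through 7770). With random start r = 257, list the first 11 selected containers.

k = N/n = 7770/14 = 555
container 1: 257
container 2: 257 + 555 = 812
container 3: 812 + 555 = 1367
container 4: 1367 + 555 = 1922
container 5: 1922 + 555 = 2477
container 6: 2477 + 555 = 3032
container 7: 3032 + 555 = 3587
container 8: 3587 + 555 = 4142
container 9: 4142 + 555 = 4697
container 10: 4697 + 555 = 5252
container 11: 5252 + 555 = 5807

257, 812, 1367, 1922, 2477, 3032, 3587, 4142, 4697, 5252, 5807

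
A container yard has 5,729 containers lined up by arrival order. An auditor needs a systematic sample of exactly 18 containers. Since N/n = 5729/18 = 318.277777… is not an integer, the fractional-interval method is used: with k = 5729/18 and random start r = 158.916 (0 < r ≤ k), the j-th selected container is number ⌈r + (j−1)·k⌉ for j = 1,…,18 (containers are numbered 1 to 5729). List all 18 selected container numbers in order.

159, 478, 796, 1114, 1433, 1751, 2069, 2387, 2706, 3024, 3342, 3660, 3979, 4297, 4615, 4934, 5252, 5570

j=1: r + 0k = 158.916 → ⌈·⌉ = 159
j=2: r + 1k = 477.193777… → ⌈·⌉ = 478
j=3: r + 2k = 795.471555… → ⌈·⌉ = 796
j=4: r + 3k = 1113.749333… → ⌈·⌉ = 1114
j=5: r + 4k = 1432.027111… → ⌈·⌉ = 1433
j=6: r + 5k = 1750.304888… → ⌈·⌉ = 1751
j=7: r + 6k = 2068.582666… → ⌈·⌉ = 2069
j=8: r + 7k = 2386.860444… → ⌈·⌉ = 2387
j=9: r + 8k = 2705.138222… → ⌈·⌉ = 2706
j=10: r + 9k = 3023.416 → ⌈·⌉ = 3024
j=11: r + 10k = 3341.693777… → ⌈·⌉ = 3342
j=12: r + 11k = 3659.971555… → ⌈·⌉ = 3660
j=13: r + 12k = 3978.249333… → ⌈·⌉ = 3979
j=14: r + 13k = 4296.527111… → ⌈·⌉ = 4297
j=15: r + 14k = 4614.804888… → ⌈·⌉ = 4615
j=16: r + 15k = 4933.082666… → ⌈·⌉ = 4934
j=17: r + 16k = 5251.360444… → ⌈·⌉ = 5252
j=18: r + 17k = 5569.638222… → ⌈·⌉ = 5570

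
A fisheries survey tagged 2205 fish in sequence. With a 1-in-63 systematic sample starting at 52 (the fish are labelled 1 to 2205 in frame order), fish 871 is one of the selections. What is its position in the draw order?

k = 63
position = (871 − 52)/63 + 1 = 819/63 + 1 = 13 + 1 = 14

14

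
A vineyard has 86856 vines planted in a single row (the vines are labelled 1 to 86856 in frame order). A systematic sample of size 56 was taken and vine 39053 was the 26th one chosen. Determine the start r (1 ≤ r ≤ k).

278

k = 86856/56 = 1551
r = 39053 − (26−1)×1551 = 39053 − 38775 = 278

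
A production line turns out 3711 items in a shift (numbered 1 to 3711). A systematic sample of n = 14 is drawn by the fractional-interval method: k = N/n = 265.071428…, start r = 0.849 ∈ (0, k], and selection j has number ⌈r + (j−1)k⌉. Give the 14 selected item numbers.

j=1: r + 0k = 0.849 → ⌈·⌉ = 1
j=2: r + 1k = 265.920428… → ⌈·⌉ = 266
j=3: r + 2k = 530.991857… → ⌈·⌉ = 531
j=4: r + 3k = 796.063285… → ⌈·⌉ = 797
j=5: r + 4k = 1061.134714… → ⌈·⌉ = 1062
j=6: r + 5k = 1326.206142… → ⌈·⌉ = 1327
j=7: r + 6k = 1591.277571… → ⌈·⌉ = 1592
j=8: r + 7k = 1856.349 → ⌈·⌉ = 1857
j=9: r + 8k = 2121.420428… → ⌈·⌉ = 2122
j=10: r + 9k = 2386.491857… → ⌈·⌉ = 2387
j=11: r + 10k = 2651.563285… → ⌈·⌉ = 2652
j=12: r + 11k = 2916.634714… → ⌈·⌉ = 2917
j=13: r + 12k = 3181.706142… → ⌈·⌉ = 3182
j=14: r + 13k = 3446.777571… → ⌈·⌉ = 3447

1, 266, 531, 797, 1062, 1327, 1592, 1857, 2122, 2387, 2652, 2917, 3182, 3447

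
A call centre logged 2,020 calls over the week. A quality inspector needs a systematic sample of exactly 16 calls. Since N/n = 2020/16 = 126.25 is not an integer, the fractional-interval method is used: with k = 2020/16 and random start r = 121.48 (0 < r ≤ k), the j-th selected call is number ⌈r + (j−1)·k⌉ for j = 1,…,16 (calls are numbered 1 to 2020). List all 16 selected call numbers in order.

j=1: r + 0k = 121.48 → ⌈·⌉ = 122
j=2: r + 1k = 247.73 → ⌈·⌉ = 248
j=3: r + 2k = 373.98 → ⌈·⌉ = 374
j=4: r + 3k = 500.23 → ⌈·⌉ = 501
j=5: r + 4k = 626.48 → ⌈·⌉ = 627
j=6: r + 5k = 752.73 → ⌈·⌉ = 753
j=7: r + 6k = 878.98 → ⌈·⌉ = 879
j=8: r + 7k = 1005.23 → ⌈·⌉ = 1006
j=9: r + 8k = 1131.48 → ⌈·⌉ = 1132
j=10: r + 9k = 1257.73 → ⌈·⌉ = 1258
j=11: r + 10k = 1383.98 → ⌈·⌉ = 1384
j=12: r + 11k = 1510.23 → ⌈·⌉ = 1511
j=13: r + 12k = 1636.48 → ⌈·⌉ = 1637
j=14: r + 13k = 1762.73 → ⌈·⌉ = 1763
j=15: r + 14k = 1888.98 → ⌈·⌉ = 1889
j=16: r + 15k = 2015.23 → ⌈·⌉ = 2016

122, 248, 374, 501, 627, 753, 879, 1006, 1132, 1258, 1384, 1511, 1637, 1763, 1889, 2016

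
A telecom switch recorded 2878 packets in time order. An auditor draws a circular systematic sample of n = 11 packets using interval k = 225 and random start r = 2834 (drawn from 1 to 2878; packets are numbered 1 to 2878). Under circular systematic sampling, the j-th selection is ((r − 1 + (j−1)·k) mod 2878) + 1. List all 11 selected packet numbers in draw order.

Selection 1: 2834
Selection 2: 2834 + 225 = 3059 → 3059 − 2878 = 181
Selection 3: 181 + 225 = 406
Selection 4: 406 + 225 = 631
Selection 5: 631 + 225 = 856
Selection 6: 856 + 225 = 1081
Selection 7: 1081 + 225 = 1306
Selection 8: 1306 + 225 = 1531
Selection 9: 1531 + 225 = 1756
Selection 10: 1756 + 225 = 1981
Selection 11: 1981 + 225 = 2206

2834, 181, 406, 631, 856, 1081, 1306, 1531, 1756, 1981, 2206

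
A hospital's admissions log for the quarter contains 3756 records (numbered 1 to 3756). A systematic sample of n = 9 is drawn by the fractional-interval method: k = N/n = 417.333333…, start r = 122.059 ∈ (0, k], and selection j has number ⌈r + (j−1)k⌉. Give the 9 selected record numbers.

j=1: r + 0k = 122.059 → ⌈·⌉ = 123
j=2: r + 1k = 539.392333… → ⌈·⌉ = 540
j=3: r + 2k = 956.725666… → ⌈·⌉ = 957
j=4: r + 3k = 1374.059 → ⌈·⌉ = 1375
j=5: r + 4k = 1791.392333… → ⌈·⌉ = 1792
j=6: r + 5k = 2208.725666… → ⌈·⌉ = 2209
j=7: r + 6k = 2626.059 → ⌈·⌉ = 2627
j=8: r + 7k = 3043.392333… → ⌈·⌉ = 3044
j=9: r + 8k = 3460.725666… → ⌈·⌉ = 3461

123, 540, 957, 1375, 1792, 2209, 2627, 3044, 3461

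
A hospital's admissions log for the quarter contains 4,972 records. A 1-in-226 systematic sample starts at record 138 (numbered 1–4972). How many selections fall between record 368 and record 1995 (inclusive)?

7

k = 226
First selection ≥ 368: 138 + ⌈(368−138)/226⌉·226 = 138 + 2×226 = 590
Last selection ≤ 1995: 138 + ⌊(1995−138)/226⌋·226 = 138 + 8×226 = 1946
Count = 8 − 2 + 1 = 7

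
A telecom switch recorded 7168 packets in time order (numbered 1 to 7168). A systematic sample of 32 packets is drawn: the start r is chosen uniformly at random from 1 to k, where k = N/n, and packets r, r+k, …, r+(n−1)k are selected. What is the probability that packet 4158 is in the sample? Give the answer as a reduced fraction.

k = 7168/32 = 224.
Packet 4158 is selected iff r ≡ 4158 (mod 224); exactly one such r in {1,…,224}.
Inclusion probability = 1/224.

1/224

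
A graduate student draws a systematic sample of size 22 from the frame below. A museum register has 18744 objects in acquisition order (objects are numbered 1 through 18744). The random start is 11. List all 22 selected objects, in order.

k = N/n = 18744/22 = 852
object 1: 11
object 2: 11 + 852 = 863
object 3: 863 + 852 = 1715
object 4: 1715 + 852 = 2567
object 5: 2567 + 852 = 3419
object 6: 3419 + 852 = 4271
object 7: 4271 + 852 = 5123
object 8: 5123 + 852 = 5975
object 9: 5975 + 852 = 6827
object 10: 6827 + 852 = 7679
object 11: 7679 + 852 = 8531
object 12: 8531 + 852 = 9383
object 13: 9383 + 852 = 10235
object 14: 10235 + 852 = 11087
object 15: 11087 + 852 = 11939
object 16: 11939 + 852 = 12791
object 17: 12791 + 852 = 13643
object 18: 13643 + 852 = 14495
object 19: 14495 + 852 = 15347
object 20: 15347 + 852 = 16199
object 21: 16199 + 852 = 17051
object 22: 17051 + 852 = 17903

11, 863, 1715, 2567, 3419, 4271, 5123, 5975, 6827, 7679, 8531, 9383, 10235, 11087, 11939, 12791, 13643, 14495, 15347, 16199, 17051, 17903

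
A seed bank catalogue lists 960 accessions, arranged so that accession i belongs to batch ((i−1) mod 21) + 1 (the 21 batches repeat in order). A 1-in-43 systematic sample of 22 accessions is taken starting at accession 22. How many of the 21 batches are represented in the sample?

Consecutive selections differ by k = 43, so their batch numbers differ by 43 mod 21 = 1.
gcd(43, 21) = 1, so the sample visits 21/1 = 21 distinct residues mod 21.
Start 22 is batch 1; the batches hit are 1, 2, 3, 4, 5, 6, 7, 8, 9, 10, 11, 12, 13, 14, 15, 16, 17, 18, 19, 20, 21.

21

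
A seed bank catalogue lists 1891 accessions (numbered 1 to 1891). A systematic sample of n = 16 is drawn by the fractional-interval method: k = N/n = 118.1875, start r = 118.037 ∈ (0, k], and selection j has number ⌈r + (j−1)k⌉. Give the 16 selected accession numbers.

j=1: r + 0k = 118.037 → ⌈·⌉ = 119
j=2: r + 1k = 236.2245 → ⌈·⌉ = 237
j=3: r + 2k = 354.412 → ⌈·⌉ = 355
j=4: r + 3k = 472.5995 → ⌈·⌉ = 473
j=5: r + 4k = 590.787 → ⌈·⌉ = 591
j=6: r + 5k = 708.9745 → ⌈·⌉ = 709
j=7: r + 6k = 827.162 → ⌈·⌉ = 828
j=8: r + 7k = 945.3495 → ⌈·⌉ = 946
j=9: r + 8k = 1063.537 → ⌈·⌉ = 1064
j=10: r + 9k = 1181.7245 → ⌈·⌉ = 1182
j=11: r + 10k = 1299.912 → ⌈·⌉ = 1300
j=12: r + 11k = 1418.0995 → ⌈·⌉ = 1419
j=13: r + 12k = 1536.287 → ⌈·⌉ = 1537
j=14: r + 13k = 1654.4745 → ⌈·⌉ = 1655
j=15: r + 14k = 1772.662 → ⌈·⌉ = 1773
j=16: r + 15k = 1890.8495 → ⌈·⌉ = 1891

119, 237, 355, 473, 591, 709, 828, 946, 1064, 1182, 1300, 1419, 1537, 1655, 1773, 1891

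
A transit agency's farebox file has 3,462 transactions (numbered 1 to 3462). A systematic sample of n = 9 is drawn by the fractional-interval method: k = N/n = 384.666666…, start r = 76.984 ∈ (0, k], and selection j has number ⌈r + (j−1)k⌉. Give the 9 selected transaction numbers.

j=1: r + 0k = 76.984 → ⌈·⌉ = 77
j=2: r + 1k = 461.650666… → ⌈·⌉ = 462
j=3: r + 2k = 846.317333… → ⌈·⌉ = 847
j=4: r + 3k = 1230.984 → ⌈·⌉ = 1231
j=5: r + 4k = 1615.650666… → ⌈·⌉ = 1616
j=6: r + 5k = 2000.317333… → ⌈·⌉ = 2001
j=7: r + 6k = 2384.984 → ⌈·⌉ = 2385
j=8: r + 7k = 2769.650666… → ⌈·⌉ = 2770
j=9: r + 8k = 3154.317333… → ⌈·⌉ = 3155

77, 462, 847, 1231, 1616, 2001, 2385, 2770, 3155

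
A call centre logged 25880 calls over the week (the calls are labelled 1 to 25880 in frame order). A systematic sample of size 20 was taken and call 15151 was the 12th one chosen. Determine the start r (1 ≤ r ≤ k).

k = 25880/20 = 1294
r = 15151 − (12−1)×1294 = 15151 − 14234 = 917

917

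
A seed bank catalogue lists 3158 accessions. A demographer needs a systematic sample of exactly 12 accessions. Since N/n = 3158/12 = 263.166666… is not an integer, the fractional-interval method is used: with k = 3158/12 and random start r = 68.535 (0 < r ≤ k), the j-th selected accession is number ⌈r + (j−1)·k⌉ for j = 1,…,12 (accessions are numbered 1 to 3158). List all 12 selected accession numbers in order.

69, 332, 595, 859, 1122, 1385, 1648, 1911, 2174, 2438, 2701, 2964

j=1: r + 0k = 68.535 → ⌈·⌉ = 69
j=2: r + 1k = 331.701666… → ⌈·⌉ = 332
j=3: r + 2k = 594.868333… → ⌈·⌉ = 595
j=4: r + 3k = 858.035 → ⌈·⌉ = 859
j=5: r + 4k = 1121.201666… → ⌈·⌉ = 1122
j=6: r + 5k = 1384.368333… → ⌈·⌉ = 1385
j=7: r + 6k = 1647.535 → ⌈·⌉ = 1648
j=8: r + 7k = 1910.701666… → ⌈·⌉ = 1911
j=9: r + 8k = 2173.868333… → ⌈·⌉ = 2174
j=10: r + 9k = 2437.035 → ⌈·⌉ = 2438
j=11: r + 10k = 2700.201666… → ⌈·⌉ = 2701
j=12: r + 11k = 2963.368333… → ⌈·⌉ = 2964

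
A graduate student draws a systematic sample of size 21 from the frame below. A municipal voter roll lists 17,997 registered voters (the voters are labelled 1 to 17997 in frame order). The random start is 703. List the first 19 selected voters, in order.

703, 1560, 2417, 3274, 4131, 4988, 5845, 6702, 7559, 8416, 9273, 10130, 10987, 11844, 12701, 13558, 14415, 15272, 16129

k = N/n = 17997/21 = 857
voter 1: 703
voter 2: 703 + 857 = 1560
voter 3: 1560 + 857 = 2417
voter 4: 2417 + 857 = 3274
voter 5: 3274 + 857 = 4131
voter 6: 4131 + 857 = 4988
voter 7: 4988 + 857 = 5845
voter 8: 5845 + 857 = 6702
voter 9: 6702 + 857 = 7559
voter 10: 7559 + 857 = 8416
voter 11: 8416 + 857 = 9273
voter 12: 9273 + 857 = 10130
voter 13: 10130 + 857 = 10987
voter 14: 10987 + 857 = 11844
voter 15: 11844 + 857 = 12701
voter 16: 12701 + 857 = 13558
voter 17: 13558 + 857 = 14415
voter 18: 14415 + 857 = 15272
voter 19: 15272 + 857 = 16129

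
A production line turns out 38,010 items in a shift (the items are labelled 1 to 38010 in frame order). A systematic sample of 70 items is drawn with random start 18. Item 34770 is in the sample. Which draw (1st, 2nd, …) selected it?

65

k = 38010/70 = 543
position = (34770 − 18)/543 + 1 = 34752/543 + 1 = 64 + 1 = 65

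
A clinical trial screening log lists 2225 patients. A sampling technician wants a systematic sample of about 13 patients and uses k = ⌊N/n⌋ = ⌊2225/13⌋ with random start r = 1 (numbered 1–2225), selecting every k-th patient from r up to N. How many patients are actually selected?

k = ⌊2225/13⌋ = 171
Achieved size = ⌊(2225 − 1)/171⌋ + 1 = ⌊2224/171⌋ + 1 = 13 + 1 = 14
(last selection: 1 + 13×171 = 2224 ≤ 2225; next would be 2395 > 2225)

14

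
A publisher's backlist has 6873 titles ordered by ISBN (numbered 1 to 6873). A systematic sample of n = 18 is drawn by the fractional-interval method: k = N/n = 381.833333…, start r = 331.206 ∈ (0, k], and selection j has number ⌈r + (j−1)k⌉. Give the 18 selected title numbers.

j=1: r + 0k = 331.206 → ⌈·⌉ = 332
j=2: r + 1k = 713.039333… → ⌈·⌉ = 714
j=3: r + 2k = 1094.872666… → ⌈·⌉ = 1095
j=4: r + 3k = 1476.706 → ⌈·⌉ = 1477
j=5: r + 4k = 1858.539333… → ⌈·⌉ = 1859
j=6: r + 5k = 2240.372666… → ⌈·⌉ = 2241
j=7: r + 6k = 2622.206 → ⌈·⌉ = 2623
j=8: r + 7k = 3004.039333… → ⌈·⌉ = 3005
j=9: r + 8k = 3385.872666… → ⌈·⌉ = 3386
j=10: r + 9k = 3767.706 → ⌈·⌉ = 3768
j=11: r + 10k = 4149.539333… → ⌈·⌉ = 4150
j=12: r + 11k = 4531.372666… → ⌈·⌉ = 4532
j=13: r + 12k = 4913.206 → ⌈·⌉ = 4914
j=14: r + 13k = 5295.039333… → ⌈·⌉ = 5296
j=15: r + 14k = 5676.872666… → ⌈·⌉ = 5677
j=16: r + 15k = 6058.706 → ⌈·⌉ = 6059
j=17: r + 16k = 6440.539333… → ⌈·⌉ = 6441
j=18: r + 17k = 6822.372666… → ⌈·⌉ = 6823

332, 714, 1095, 1477, 1859, 2241, 2623, 3005, 3386, 3768, 4150, 4532, 4914, 5296, 5677, 6059, 6441, 6823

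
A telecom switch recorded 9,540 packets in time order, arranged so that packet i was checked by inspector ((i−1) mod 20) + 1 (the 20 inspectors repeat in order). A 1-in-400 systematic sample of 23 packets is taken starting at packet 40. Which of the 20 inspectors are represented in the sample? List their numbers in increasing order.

Consecutive selections differ by k = 400, so their inspector numbers differ by 400 mod 20 = 0.
gcd(400, 20) = 20, so the sample visits 20/20 = 1 distinct residues mod 20.
Start 40 is inspector 20; the inspectors hit are 20.

20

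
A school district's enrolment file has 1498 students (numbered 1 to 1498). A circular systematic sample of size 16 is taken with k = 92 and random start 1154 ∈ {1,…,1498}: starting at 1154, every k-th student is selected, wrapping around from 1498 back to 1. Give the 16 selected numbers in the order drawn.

1154, 1246, 1338, 1430, 24, 116, 208, 300, 392, 484, 576, 668, 760, 852, 944, 1036

Selection 1: 1154
Selection 2: 1154 + 92 = 1246
Selection 3: 1246 + 92 = 1338
Selection 4: 1338 + 92 = 1430
Selection 5: 1430 + 92 = 1522 → 1522 − 1498 = 24
Selection 6: 24 + 92 = 116
Selection 7: 116 + 92 = 208
Selection 8: 208 + 92 = 300
Selection 9: 300 + 92 = 392
Selection 10: 392 + 92 = 484
Selection 11: 484 + 92 = 576
Selection 12: 576 + 92 = 668
Selection 13: 668 + 92 = 760
Selection 14: 760 + 92 = 852
Selection 15: 852 + 92 = 944
Selection 16: 944 + 92 = 1036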